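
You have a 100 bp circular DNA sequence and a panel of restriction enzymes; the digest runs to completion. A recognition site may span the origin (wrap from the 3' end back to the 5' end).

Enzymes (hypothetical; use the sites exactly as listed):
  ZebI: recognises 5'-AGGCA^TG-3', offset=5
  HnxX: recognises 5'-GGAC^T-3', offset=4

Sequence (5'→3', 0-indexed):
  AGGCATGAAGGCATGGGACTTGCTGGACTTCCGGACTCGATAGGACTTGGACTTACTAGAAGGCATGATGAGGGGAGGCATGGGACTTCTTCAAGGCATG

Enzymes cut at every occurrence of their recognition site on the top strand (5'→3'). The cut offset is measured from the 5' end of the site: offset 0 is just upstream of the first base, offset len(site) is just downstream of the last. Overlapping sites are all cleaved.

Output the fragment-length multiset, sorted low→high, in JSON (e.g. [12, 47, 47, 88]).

[6,6,6,7,8,8,9,10,12,13,15]

Site scan:
  ZebI AGGCATG/5: at [0, 8, 60, 75, 93] ⇒ [5, 13, 65, 80, 98]
  HnxX GGACT/4: at [15, 24, 32, 42, 48, 82] ⇒ [19, 28, 36, 46, 52, 86]

Pooled cuts: [5, 13, 19, 28, 36, 46, 52, 65, 80, 86, 98]

Fragment lengths:
  5→13: 8 bp
  13→19: 6 bp
  19→28: 9 bp
  28→36: 8 bp
  36→46: 10 bp
  46→52: 6 bp
  52→65: 13 bp
  65→80: 15 bp
  80→86: 6 bp
  86→98: 12 bp
  98→5 (wrap): 100-98+5 = 7 bp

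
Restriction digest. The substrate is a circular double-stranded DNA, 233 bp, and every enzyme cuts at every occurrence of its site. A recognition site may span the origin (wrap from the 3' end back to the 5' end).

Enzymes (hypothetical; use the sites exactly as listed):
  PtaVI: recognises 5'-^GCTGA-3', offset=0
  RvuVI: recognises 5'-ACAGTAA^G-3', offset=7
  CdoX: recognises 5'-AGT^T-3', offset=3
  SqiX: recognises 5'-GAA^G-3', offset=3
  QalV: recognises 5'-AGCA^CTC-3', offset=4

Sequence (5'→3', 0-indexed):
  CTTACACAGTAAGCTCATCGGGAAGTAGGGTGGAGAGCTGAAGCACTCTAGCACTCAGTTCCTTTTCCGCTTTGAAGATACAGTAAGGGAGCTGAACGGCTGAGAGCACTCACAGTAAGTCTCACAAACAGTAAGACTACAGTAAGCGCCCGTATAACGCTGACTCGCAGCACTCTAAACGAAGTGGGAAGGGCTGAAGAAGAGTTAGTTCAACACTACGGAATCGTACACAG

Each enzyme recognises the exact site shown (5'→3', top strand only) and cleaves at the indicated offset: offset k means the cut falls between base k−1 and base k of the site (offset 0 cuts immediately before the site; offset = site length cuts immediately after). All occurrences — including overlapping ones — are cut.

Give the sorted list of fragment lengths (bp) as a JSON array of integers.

[2,3,3,4,4,4,6,6,6,7,8,8,10,10,10,11,11,12,12,13,14,16,17,36]

Per-enzyme occurrences:
  PtaVI (GCTGA, off=0): starts [36, 90, 98, 158, 192] → cuts [36, 90, 98, 158, 192]
  RvuVI (ACAGTAAG, off=7): starts [5, 79, 111, 127, 138] → cuts [12, 86, 118, 134, 145]
  CdoX (AGTT, off=3): starts [56, 202, 206] → cuts [59, 205, 209]
  SqiX (GAAG, off=3): starts [21, 39, 73, 180, 187, 195, 198] → cuts [24, 42, 76, 183, 190, 198, 201]
  QalV (AGCACTC, off=4): starts [41, 49, 104, 168] → cuts [45, 53, 108, 172]

Pooled cuts: [12, 24, 36, 42, 45, 53, 59, 76, 86, 90, 98, 108, 118, 134, 145, 158, 172, 183, 190, 192, 198, 201, 205, 209]

Fragment lengths:
  12→24: 12 bp
  24→36: 12 bp
  36→42: 6 bp
  42→45: 3 bp
  45→53: 8 bp
  53→59: 6 bp
  59→76: 17 bp
  76→86: 10 bp
  86→90: 4 bp
  90→98: 8 bp
  98→108: 10 bp
  108→118: 10 bp
  118→134: 16 bp
  134→145: 11 bp
  145→158: 13 bp
  158→172: 14 bp
  172→183: 11 bp
  183→190: 7 bp
  190→192: 2 bp
  192→198: 6 bp
  198→201: 3 bp
  201→205: 4 bp
  205→209: 4 bp
  209→12 (wrap): 233-209+12 = 36 bp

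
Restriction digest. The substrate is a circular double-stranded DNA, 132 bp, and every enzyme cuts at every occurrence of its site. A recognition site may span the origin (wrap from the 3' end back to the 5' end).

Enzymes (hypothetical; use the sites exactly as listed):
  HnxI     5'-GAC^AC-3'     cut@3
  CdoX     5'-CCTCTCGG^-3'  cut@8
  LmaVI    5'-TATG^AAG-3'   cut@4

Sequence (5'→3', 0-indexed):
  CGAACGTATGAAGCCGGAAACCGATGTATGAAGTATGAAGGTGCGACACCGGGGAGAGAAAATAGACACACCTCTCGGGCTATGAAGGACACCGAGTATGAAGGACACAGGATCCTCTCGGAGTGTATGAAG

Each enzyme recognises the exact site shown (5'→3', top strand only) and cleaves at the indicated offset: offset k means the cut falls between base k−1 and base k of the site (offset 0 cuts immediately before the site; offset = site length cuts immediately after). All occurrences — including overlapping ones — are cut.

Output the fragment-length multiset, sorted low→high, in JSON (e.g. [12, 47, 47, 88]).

Site scan:
  HnxI (GACAC, off=3): starts [44, 64, 87, 103] → cuts [47, 67, 90, 106]
  CdoX (CCTCTCGG, off=8): starts [70, 113] → cuts [78, 121]
  LmaVI (TATGAAG, off=4): starts [6, 26, 33, 80, 96, 125] → cuts [10, 30, 37, 84, 100, 129]

All cut coordinates (distinct, sorted): [10, 30, 37, 47, 67, 78, 84, 90, 100, 106, 121, 129]

Fragments:
  10→30: 20 bp
  30→37: 7 bp
  37→47: 10 bp
  47→67: 20 bp
  67→78: 11 bp
  78→84: 6 bp
  84→90: 6 bp
  90→100: 10 bp
  100→106: 6 bp
  106→121: 15 bp
  121→129: 8 bp
  129→10 (wrap): 132-129+10 = 13 bp

[6,6,6,7,8,10,10,11,13,15,20,20]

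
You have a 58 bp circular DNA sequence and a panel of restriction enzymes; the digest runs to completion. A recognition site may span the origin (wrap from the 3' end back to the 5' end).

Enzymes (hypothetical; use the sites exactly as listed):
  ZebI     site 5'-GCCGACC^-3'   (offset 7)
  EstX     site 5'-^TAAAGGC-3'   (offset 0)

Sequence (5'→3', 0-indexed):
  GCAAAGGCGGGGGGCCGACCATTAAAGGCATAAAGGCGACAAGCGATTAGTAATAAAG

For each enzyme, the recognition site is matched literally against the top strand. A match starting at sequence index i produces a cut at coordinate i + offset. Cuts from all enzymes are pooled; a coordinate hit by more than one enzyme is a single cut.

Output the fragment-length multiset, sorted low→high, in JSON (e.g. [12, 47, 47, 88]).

[2,8,23,25]

Site scan:
  ZebI (GCCGACC, off=7): starts [13] → cuts [20]
  EstX (TAAAGGC, off=0): starts [22, 30, 53] → cuts [22, 30, 53]

Pooled cuts: [20, 22, 30, 53]

Fragment lengths:
  20→22: 2 bp
  22→30: 8 bp
  30→53: 23 bp
  53→20 (wrap): 58-53+20 = 25 bp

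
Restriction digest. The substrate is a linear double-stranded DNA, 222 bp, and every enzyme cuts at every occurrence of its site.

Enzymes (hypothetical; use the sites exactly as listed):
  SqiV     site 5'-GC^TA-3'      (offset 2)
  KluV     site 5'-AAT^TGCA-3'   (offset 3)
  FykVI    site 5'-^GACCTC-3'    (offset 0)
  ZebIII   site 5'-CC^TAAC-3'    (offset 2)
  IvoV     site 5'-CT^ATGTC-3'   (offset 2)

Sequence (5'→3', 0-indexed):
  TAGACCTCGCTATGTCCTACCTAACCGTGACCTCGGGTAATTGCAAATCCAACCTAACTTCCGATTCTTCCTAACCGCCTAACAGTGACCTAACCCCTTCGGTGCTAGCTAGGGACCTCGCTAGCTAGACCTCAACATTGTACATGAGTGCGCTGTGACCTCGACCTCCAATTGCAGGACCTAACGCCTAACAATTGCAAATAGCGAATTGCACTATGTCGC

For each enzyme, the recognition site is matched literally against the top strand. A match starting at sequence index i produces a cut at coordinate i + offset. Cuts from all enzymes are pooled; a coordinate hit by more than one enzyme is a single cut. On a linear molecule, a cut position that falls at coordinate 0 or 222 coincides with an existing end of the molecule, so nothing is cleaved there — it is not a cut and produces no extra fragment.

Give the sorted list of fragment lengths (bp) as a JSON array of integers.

[1,2,2,4,4,4,6,6,7,7,7,7,8,8,8,9,10,10,11,13,13,14,15,17,29]

Scan for sites:
  SqiV GCTA/2: at [8, 103, 107, 119, 123] ⇒ [10, 105, 109, 121, 125]
  KluV AATTGCA/3: at [38, 169, 192, 206] ⇒ [41, 172, 195, 209]
  FykVI GACCTC/0: at [2, 28, 113, 127, 156, 162] ⇒ [2, 28, 113, 127, 156, 162]
  ZebIII CCTAAC/2: at [19, 52, 69, 77, 88, 179, 186] ⇒ [21, 54, 71, 79, 90, 181, 188]
  IvoV CTATGTC/2: at [9, 213] ⇒ [11, 215]

All cut coordinates (distinct, sorted): [2, 10, 11, 21, 28, 41, 54, 71, 79, 90, 105, 109, 113, 121, 125, 127, 156, 162, 172, 181, 188, 195, 209, 215]

Fragment lengths:
  [0,2): 2 bp
  [2,10): 8 bp
  [10,11): 1 bp
  [11,21): 10 bp
  [21,28): 7 bp
  [28,41): 13 bp
  [41,54): 13 bp
  [54,71): 17 bp
  [71,79): 8 bp
  [79,90): 11 bp
  [90,105): 15 bp
  [105,109): 4 bp
  [109,113): 4 bp
  [113,121): 8 bp
  [121,125): 4 bp
  [125,127): 2 bp
  [127,156): 29 bp
  [156,162): 6 bp
  [162,172): 10 bp
  [172,181): 9 bp
  [181,188): 7 bp
  [188,195): 7 bp
  [195,209): 14 bp
  [209,215): 6 bp
  [215,222): 7 bp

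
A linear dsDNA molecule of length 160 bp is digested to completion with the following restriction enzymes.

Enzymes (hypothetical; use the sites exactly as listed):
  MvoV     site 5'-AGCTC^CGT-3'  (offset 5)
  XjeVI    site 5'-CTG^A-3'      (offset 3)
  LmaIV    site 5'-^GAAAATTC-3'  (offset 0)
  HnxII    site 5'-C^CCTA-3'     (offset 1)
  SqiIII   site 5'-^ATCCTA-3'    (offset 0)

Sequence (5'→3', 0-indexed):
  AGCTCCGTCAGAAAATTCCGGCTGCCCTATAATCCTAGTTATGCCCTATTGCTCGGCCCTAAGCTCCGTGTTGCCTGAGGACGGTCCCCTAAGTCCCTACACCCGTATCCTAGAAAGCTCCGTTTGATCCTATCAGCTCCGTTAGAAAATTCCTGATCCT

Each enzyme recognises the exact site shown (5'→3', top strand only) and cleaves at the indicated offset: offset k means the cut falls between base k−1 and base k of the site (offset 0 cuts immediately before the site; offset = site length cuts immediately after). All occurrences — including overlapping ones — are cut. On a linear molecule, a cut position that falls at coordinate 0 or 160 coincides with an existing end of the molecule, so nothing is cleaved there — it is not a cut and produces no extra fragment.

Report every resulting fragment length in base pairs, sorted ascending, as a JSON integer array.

[5,5,5,5,6,6,8,9,10,11,11,11,13,13,13,14,15]

Site scan:
  MvoV AGCTCCGT/5: at [0, 61, 115, 134] ⇒ [5, 66, 120, 139]
  XjeVI CTGA/3: at [74, 152] ⇒ [77, 155]
  LmaIV GAAAATTC/0: at [10, 144] ⇒ [10, 144]
  HnxII CCCTA/1: at [24, 43, 56, 86, 94] ⇒ [25, 44, 57, 87, 95]
  SqiIII ATCCTA/0: at [31, 106, 126] ⇒ [31, 106, 126]

Pooled cuts: [5, 10, 25, 31, 44, 57, 66, 77, 87, 95, 106, 120, 126, 139, 144, 155]

Fragments:
  [0,5): 5 bp
  [5,10): 5 bp
  [10,25): 15 bp
  [25,31): 6 bp
  [31,44): 13 bp
  [44,57): 13 bp
  [57,66): 9 bp
  [66,77): 11 bp
  [77,87): 10 bp
  [87,95): 8 bp
  [95,106): 11 bp
  [106,120): 14 bp
  [120,126): 6 bp
  [126,139): 13 bp
  [139,144): 5 bp
  [144,155): 11 bp
  [155,160): 5 bp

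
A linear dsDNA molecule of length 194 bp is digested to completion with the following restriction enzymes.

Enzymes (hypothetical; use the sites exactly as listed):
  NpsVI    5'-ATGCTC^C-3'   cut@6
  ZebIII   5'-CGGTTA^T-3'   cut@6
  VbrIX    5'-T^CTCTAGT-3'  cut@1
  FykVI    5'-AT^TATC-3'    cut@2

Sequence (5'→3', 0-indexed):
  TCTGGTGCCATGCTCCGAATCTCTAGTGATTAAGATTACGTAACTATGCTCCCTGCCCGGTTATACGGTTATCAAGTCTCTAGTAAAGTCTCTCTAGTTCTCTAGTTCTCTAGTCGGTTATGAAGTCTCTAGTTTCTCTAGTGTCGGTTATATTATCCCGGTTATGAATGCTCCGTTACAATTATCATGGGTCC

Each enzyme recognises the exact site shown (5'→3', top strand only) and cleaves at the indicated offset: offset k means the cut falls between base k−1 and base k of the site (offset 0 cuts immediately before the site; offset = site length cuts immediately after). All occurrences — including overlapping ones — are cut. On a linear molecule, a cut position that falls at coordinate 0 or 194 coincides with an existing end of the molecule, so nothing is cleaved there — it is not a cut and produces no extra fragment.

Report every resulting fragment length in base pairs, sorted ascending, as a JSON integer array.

Site scan:
  NpsVI (ATGCTCC, off=6): starts [9, 45, 167] → cuts [15, 51, 173]
  ZebIII (CGGTTAT, off=6): starts [57, 65, 114, 144, 158] → cuts [63, 71, 120, 150, 164]
  VbrIX (TCTCTAGT, off=1): starts [19, 76, 90, 98, 106, 125, 134] → cuts [20, 77, 91, 99, 107, 126, 135]
  FykVI (ATTATC, off=2): starts [151, 180] → cuts [153, 182]

All cut coordinates (distinct, sorted): [15, 20, 51, 63, 71, 77, 91, 99, 107, 120, 126, 135, 150, 153, 164, 173, 182]

Fragments:
  [0,15): 15 bp
  [15,20): 5 bp
  [20,51): 31 bp
  [51,63): 12 bp
  [63,71): 8 bp
  [71,77): 6 bp
  [77,91): 14 bp
  [91,99): 8 bp
  [99,107): 8 bp
  [107,120): 13 bp
  [120,126): 6 bp
  [126,135): 9 bp
  [135,150): 15 bp
  [150,153): 3 bp
  [153,164): 11 bp
  [164,173): 9 bp
  [173,182): 9 bp
  [182,194): 12 bp

[3,5,6,6,8,8,8,9,9,9,11,12,12,13,14,15,15,31]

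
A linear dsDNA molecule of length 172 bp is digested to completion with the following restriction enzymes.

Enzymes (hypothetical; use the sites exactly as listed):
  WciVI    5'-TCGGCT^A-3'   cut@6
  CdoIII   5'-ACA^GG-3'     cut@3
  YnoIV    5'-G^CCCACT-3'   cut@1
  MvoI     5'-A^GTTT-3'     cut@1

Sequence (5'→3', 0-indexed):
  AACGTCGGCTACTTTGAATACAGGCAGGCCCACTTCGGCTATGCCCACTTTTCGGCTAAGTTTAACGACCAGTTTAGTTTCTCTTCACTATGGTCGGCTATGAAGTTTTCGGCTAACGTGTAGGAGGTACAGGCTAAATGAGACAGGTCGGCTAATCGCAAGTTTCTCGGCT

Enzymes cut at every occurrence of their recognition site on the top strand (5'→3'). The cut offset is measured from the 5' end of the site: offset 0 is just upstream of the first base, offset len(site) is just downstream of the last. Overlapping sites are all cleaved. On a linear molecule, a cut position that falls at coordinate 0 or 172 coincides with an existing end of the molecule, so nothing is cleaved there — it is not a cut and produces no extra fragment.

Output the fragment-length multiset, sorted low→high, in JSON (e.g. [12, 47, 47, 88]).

[2,3,5,5,6,8,8,10,10,11,12,12,12,14,14,17,23]

Scan for sites:
  WciVI (TCGGCTA, off=6): starts [4, 34, 51, 93, 108, 147] → cuts [10, 40, 57, 99, 114, 153]
  CdoIII (ACAGG, off=3): starts [19, 128, 142] → cuts [22, 131, 145]
  YnoIV (GCCCACT, off=1): starts [27, 42] → cuts [28, 43]
  MvoI (AGTTT, off=1): starts [58, 70, 75, 103, 160] → cuts [59, 71, 76, 104, 161]

Pooled cuts: [10, 22, 28, 40, 43, 57, 59, 71, 76, 99, 104, 114, 131, 145, 153, 161]

Fragments:
  [0,10): 10 bp
  [10,22): 12 bp
  [22,28): 6 bp
  [28,40): 12 bp
  [40,43): 3 bp
  [43,57): 14 bp
  [57,59): 2 bp
  [59,71): 12 bp
  [71,76): 5 bp
  [76,99): 23 bp
  [99,104): 5 bp
  [104,114): 10 bp
  [114,131): 17 bp
  [131,145): 14 bp
  [145,153): 8 bp
  [153,161): 8 bp
  [161,172): 11 bp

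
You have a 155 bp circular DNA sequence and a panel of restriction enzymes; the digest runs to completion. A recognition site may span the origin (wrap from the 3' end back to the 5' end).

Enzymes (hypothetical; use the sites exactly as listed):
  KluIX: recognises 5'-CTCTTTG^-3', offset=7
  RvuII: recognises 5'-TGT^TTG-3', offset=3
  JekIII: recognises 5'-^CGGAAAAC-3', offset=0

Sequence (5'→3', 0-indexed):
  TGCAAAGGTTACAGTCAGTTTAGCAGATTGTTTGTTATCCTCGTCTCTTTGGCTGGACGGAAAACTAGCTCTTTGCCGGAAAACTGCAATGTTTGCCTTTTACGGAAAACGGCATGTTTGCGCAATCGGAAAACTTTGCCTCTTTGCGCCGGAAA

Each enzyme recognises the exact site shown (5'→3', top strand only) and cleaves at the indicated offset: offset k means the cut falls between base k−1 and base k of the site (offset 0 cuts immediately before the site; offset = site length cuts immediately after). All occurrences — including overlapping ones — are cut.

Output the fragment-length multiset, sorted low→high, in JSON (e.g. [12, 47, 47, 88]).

[1,6,9,10,15,16,18,20,20,40]

Scan for sites:
  KluIX (CTCTTTG, off=7): starts [44, 68, 139] → cuts [51, 75, 146]
  RvuII (TGTTTG, off=3): starts [28, 89, 114] → cuts [31, 92, 117]
  JekIII (CGGAAAAC, off=0): starts [57, 76, 102, 126] → cuts [57, 76, 102, 126]

Pooled cuts: [31, 51, 57, 75, 76, 92, 102, 117, 126, 146]

Fragments:
  31→51: 20 bp
  51→57: 6 bp
  57→75: 18 bp
  75→76: 1 bp
  76→92: 16 bp
  92→102: 10 bp
  102→117: 15 bp
  117→126: 9 bp
  126→146: 20 bp
  146→31 (wrap): 155-146+31 = 40 bp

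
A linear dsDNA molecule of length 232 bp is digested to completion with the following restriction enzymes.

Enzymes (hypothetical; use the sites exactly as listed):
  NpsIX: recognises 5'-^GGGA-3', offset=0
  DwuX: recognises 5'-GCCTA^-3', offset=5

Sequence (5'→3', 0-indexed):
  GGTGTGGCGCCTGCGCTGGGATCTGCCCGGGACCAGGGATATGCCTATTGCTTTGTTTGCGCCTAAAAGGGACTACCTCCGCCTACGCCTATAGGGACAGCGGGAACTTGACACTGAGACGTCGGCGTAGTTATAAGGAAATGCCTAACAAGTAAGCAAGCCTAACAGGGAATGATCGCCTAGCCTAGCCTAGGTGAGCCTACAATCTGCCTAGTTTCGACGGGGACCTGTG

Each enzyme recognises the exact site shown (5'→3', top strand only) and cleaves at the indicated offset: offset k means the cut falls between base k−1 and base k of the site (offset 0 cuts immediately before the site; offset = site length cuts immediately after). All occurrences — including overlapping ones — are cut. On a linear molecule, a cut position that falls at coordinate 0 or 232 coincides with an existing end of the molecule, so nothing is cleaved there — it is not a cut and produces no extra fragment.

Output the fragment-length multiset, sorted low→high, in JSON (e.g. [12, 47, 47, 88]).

[2,3,3,5,5,6,7,8,9,10,10,11,11,12,15,17,17,17,18,46]

Site scan:
  NpsIX (GGGA, off=0): starts [17, 28, 35, 68, 93, 101, 167, 222] → cuts [17, 28, 35, 68, 93, 101, 167, 222]
  DwuX (GCCTA, off=5): starts [42, 60, 80, 86, 142, 159, 177, 182, 187, 197, 208] → cuts [47, 65, 85, 91, 147, 164, 182, 187, 192, 202, 213]

All cut coordinates (distinct, sorted): [17, 28, 35, 47, 65, 68, 85, 91, 93, 101, 147, 164, 167, 182, 187, 192, 202, 213, 222]

Fragment lengths:
  [0,17): 17 bp
  [17,28): 11 bp
  [28,35): 7 bp
  [35,47): 12 bp
  [47,65): 18 bp
  [65,68): 3 bp
  [68,85): 17 bp
  [85,91): 6 bp
  [91,93): 2 bp
  [93,101): 8 bp
  [101,147): 46 bp
  [147,164): 17 bp
  [164,167): 3 bp
  [167,182): 15 bp
  [182,187): 5 bp
  [187,192): 5 bp
  [192,202): 10 bp
  [202,213): 11 bp
  [213,222): 9 bp
  [222,232): 10 bp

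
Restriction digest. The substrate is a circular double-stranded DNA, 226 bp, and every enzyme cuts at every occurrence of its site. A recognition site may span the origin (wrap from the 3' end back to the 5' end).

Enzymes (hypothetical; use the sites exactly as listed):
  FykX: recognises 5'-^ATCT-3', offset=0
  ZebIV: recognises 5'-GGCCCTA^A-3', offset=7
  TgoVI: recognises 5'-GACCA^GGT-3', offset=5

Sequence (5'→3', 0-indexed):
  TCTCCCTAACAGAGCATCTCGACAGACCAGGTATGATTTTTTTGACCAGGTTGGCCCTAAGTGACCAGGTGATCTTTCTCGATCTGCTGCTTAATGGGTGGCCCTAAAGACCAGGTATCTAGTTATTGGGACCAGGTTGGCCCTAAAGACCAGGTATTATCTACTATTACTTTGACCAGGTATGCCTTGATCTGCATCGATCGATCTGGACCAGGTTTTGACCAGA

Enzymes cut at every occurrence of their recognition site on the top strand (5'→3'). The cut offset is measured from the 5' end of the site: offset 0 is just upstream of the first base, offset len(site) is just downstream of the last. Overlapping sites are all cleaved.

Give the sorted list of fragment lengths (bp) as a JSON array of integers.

Site scan:
  FykX ATCT/0: at [15, 71, 81, 116, 158, 189, 203, 225] ⇒ [15, 71, 81, 116, 158, 189, 203, 225]
  ZebIV GGCCCTAA/7: at [52, 99, 138] ⇒ [59, 106, 145]
  TgoVI GACCAGGT/5: at [24, 43, 62, 108, 129, 147, 173, 208] ⇒ [29, 48, 67, 113, 134, 152, 178, 213]

Pooled cuts: [15, 29, 48, 59, 67, 71, 81, 106, 113, 116, 134, 145, 152, 158, 178, 189, 203, 213, 225]

Fragments:
  15→29: 14 bp
  29→48: 19 bp
  48→59: 11 bp
  59→67: 8 bp
  67→71: 4 bp
  71→81: 10 bp
  81→106: 25 bp
  106→113: 7 bp
  113→116: 3 bp
  116→134: 18 bp
  134→145: 11 bp
  145→152: 7 bp
  152→158: 6 bp
  158→178: 20 bp
  178→189: 11 bp
  189→203: 14 bp
  203→213: 10 bp
  213→225: 12 bp
  225→15 (wrap): 226-225+15 = 16 bp

[3,4,6,7,7,8,10,10,11,11,11,12,14,14,16,18,19,20,25]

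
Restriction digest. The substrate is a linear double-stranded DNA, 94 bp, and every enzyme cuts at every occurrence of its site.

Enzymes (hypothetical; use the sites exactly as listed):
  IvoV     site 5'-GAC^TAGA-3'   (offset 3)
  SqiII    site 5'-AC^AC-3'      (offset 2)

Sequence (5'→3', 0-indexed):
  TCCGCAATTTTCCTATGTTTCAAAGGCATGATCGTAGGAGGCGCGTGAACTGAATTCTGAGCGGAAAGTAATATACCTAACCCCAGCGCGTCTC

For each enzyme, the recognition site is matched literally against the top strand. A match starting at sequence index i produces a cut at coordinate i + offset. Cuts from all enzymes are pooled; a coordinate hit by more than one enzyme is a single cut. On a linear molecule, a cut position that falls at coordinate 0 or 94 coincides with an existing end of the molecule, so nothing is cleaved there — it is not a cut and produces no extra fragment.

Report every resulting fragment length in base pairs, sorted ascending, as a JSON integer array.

[94]

Per-enzyme occurrences:
  IvoV (GACTAGA, off=3): no sites
  SqiII (ACAC, off=2): no sites

All cut coordinates (distinct, sorted): ∅

Fragment lengths:
  no cuts → one linear fragment of 94 bp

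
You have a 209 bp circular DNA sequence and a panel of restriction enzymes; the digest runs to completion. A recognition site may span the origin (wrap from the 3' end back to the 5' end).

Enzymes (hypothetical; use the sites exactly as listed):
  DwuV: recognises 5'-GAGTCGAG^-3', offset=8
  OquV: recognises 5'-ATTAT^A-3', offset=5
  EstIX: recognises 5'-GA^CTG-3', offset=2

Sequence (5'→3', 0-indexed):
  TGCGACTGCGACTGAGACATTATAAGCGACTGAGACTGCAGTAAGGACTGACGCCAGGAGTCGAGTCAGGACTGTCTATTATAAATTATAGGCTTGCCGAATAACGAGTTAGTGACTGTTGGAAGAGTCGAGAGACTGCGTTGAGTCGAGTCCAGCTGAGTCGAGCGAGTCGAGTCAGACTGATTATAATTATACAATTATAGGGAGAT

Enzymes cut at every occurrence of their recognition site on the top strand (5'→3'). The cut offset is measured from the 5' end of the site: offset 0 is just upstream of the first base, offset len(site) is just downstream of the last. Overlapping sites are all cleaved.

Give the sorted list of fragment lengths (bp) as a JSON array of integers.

[3,5,6,6,6,6,6,7,8,8,9,11,12,12,13,15,15,17,18,26]

Per-enzyme occurrences:
  DwuV GAGTCGAG/8: at [57, 124, 142, 157, 166] ⇒ [65, 132, 150, 165, 174]
  OquV ATTATA/5: at [18, 77, 84, 182, 188, 196] ⇒ [23, 82, 89, 187, 193, 201]
  EstIX GACTG/2: at [3, 9, 27, 33, 45, 69, 113, 133, 177] ⇒ [5, 11, 29, 35, 47, 71, 115, 135, 179]

All cut coordinates (distinct, sorted): [5, 11, 23, 29, 35, 47, 65, 71, 82, 89, 115, 132, 135, 150, 165, 174, 179, 187, 193, 201]

Fragment lengths:
  5→11: 6 bp
  11→23: 12 bp
  23→29: 6 bp
  29→35: 6 bp
  35→47: 12 bp
  47→65: 18 bp
  65→71: 6 bp
  71→82: 11 bp
  82→89: 7 bp
  89→115: 26 bp
  115→132: 17 bp
  132→135: 3 bp
  135→150: 15 bp
  150→165: 15 bp
  165→174: 9 bp
  174→179: 5 bp
  179→187: 8 bp
  187→193: 6 bp
  193→201: 8 bp
  201→5 (wrap): 209-201+5 = 13 bp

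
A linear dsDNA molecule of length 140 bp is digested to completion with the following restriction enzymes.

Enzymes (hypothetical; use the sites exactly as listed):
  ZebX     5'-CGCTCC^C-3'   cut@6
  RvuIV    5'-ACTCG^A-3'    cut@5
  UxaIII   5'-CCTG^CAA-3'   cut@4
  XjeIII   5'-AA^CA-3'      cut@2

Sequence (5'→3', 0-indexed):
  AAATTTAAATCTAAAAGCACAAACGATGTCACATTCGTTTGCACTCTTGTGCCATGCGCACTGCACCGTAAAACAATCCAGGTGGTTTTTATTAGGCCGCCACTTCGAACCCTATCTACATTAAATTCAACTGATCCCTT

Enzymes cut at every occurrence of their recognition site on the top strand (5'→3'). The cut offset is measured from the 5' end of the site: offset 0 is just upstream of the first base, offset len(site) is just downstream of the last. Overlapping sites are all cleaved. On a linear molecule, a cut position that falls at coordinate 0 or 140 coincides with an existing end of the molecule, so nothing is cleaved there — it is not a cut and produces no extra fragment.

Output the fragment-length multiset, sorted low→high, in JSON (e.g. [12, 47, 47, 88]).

Scan for sites:
  ZebX (CGCTCCC, off=6): no sites
  RvuIV (ACTCGA, off=5): no sites
  UxaIII (CCTGCAA, off=4): no sites
  XjeIII AACA/2: at [71] ⇒ [73]

All cut coordinates (distinct, sorted): [73]

Fragment lengths:
  [0,73): 73 bp
  [73,140): 67 bp

[67,73]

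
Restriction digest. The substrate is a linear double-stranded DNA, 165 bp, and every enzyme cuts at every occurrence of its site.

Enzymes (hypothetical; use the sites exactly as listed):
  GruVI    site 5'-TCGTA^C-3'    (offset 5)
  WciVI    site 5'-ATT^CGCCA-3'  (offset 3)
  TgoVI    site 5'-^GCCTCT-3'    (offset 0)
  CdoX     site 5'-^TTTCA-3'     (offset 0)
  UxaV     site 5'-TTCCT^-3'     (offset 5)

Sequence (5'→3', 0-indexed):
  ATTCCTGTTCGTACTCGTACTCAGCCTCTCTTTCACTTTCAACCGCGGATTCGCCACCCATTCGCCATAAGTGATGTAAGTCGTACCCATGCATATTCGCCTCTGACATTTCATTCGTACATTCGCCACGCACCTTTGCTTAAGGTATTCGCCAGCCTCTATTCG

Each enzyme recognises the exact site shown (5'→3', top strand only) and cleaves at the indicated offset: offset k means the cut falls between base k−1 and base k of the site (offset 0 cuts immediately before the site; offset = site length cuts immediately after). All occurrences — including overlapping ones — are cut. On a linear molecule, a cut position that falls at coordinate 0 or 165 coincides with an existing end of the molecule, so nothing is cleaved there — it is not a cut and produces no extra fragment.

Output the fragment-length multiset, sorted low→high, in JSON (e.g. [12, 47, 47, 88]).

[4,4,5,6,6,6,7,7,10,11,11,11,13,15,23,26]

Scan for sites:
  GruVI (TCGTAC, off=5): starts [8, 14, 80, 114] → cuts [13, 19, 85, 119]
  WciVI (ATTCGCCA, off=3): starts [48, 59, 120, 146] → cuts [51, 62, 123, 149]
  TgoVI (GCCTCT, off=0): starts [23, 98, 154] → cuts [23, 98, 154]
  CdoX (TTTCA, off=0): starts [30, 36, 108] → cuts [30, 36, 108]
  UxaV (TTCCT, off=5): starts [1] → cuts [6]

All cut coordinates (distinct, sorted): [6, 13, 19, 23, 30, 36, 51, 62, 85, 98, 108, 119, 123, 149, 154]

Fragment lengths:
  [0,6): 6 bp
  [6,13): 7 bp
  [13,19): 6 bp
  [19,23): 4 bp
  [23,30): 7 bp
  [30,36): 6 bp
  [36,51): 15 bp
  [51,62): 11 bp
  [62,85): 23 bp
  [85,98): 13 bp
  [98,108): 10 bp
  [108,119): 11 bp
  [119,123): 4 bp
  [123,149): 26 bp
  [149,154): 5 bp
  [154,165): 11 bp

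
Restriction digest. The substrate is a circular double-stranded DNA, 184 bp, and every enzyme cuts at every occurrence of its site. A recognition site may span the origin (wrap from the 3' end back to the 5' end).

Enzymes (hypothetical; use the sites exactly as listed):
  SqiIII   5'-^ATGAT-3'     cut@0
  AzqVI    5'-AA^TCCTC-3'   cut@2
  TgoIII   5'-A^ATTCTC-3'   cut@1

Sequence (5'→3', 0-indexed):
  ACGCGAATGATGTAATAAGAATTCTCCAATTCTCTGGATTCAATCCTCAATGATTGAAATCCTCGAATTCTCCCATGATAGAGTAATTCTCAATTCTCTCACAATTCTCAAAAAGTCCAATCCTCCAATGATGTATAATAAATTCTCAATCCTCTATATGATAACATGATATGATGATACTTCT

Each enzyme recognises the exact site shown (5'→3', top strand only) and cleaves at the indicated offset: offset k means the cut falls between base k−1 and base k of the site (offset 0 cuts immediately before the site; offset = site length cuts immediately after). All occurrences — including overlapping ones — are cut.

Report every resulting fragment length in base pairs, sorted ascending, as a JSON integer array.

[3,5,6,7,7,7,8,8,8,8,8,10,11,11,14,14,15,17,17]

Site scan:
  SqiIII ATGAT/0: at [6, 49, 74, 127, 157, 165, 170, 173] ⇒ [6, 49, 74, 127, 157, 165, 170, 173]
  AzqVI AATCCTC/2: at [41, 57, 118, 147] ⇒ [43, 59, 120, 149]
  TgoIII AATTCTC/1: at [19, 27, 65, 84, 91, 102, 140] ⇒ [20, 28, 66, 85, 92, 103, 141]

All cut coordinates (distinct, sorted): [6, 20, 28, 43, 49, 59, 66, 74, 85, 92, 103, 120, 127, 141, 149, 157, 165, 170, 173]

Fragments:
  6→20: 14 bp
  20→28: 8 bp
  28→43: 15 bp
  43→49: 6 bp
  49→59: 10 bp
  59→66: 7 bp
  66→74: 8 bp
  74→85: 11 bp
  85→92: 7 bp
  92→103: 11 bp
  103→120: 17 bp
  120→127: 7 bp
  127→141: 14 bp
  141→149: 8 bp
  149→157: 8 bp
  157→165: 8 bp
  165→170: 5 bp
  170→173: 3 bp
  173→6 (wrap): 184-173+6 = 17 bp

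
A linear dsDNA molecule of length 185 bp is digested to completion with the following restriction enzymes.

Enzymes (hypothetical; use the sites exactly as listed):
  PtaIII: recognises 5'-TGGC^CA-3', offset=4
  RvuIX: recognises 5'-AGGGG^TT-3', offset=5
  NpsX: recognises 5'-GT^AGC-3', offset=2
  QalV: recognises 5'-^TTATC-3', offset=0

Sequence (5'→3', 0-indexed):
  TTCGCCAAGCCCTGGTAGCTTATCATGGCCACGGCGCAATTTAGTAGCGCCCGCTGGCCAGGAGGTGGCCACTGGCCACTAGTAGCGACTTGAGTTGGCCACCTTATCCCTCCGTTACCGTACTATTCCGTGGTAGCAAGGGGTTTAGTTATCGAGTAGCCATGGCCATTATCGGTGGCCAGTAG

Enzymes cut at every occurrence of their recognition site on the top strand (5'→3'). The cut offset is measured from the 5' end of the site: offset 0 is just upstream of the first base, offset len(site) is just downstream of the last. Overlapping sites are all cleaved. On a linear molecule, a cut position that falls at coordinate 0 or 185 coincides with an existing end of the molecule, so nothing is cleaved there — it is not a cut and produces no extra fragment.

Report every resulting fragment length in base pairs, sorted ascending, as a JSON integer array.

[2,3,4,5,6,7,7,9,9,9,10,11,11,13,16,16,16,31]

Per-enzyme occurrences:
  PtaIII TGGCCA/4: at [25, 54, 65, 72, 95, 162, 175] ⇒ [29, 58, 69, 76, 99, 166, 179]
  RvuIX AGGGGTT/5: at [138] ⇒ [143]
  NpsX GTAGC/2: at [14, 43, 81, 132, 155] ⇒ [16, 45, 83, 134, 157]
  QalV TTATC/0: at [19, 103, 148, 168] ⇒ [19, 103, 148, 168]

Pooled cuts: [16, 19, 29, 45, 58, 69, 76, 83, 99, 103, 134, 143, 148, 157, 166, 168, 179]

Fragments:
  [0,16): 16 bp
  [16,19): 3 bp
  [19,29): 10 bp
  [29,45): 16 bp
  [45,58): 13 bp
  [58,69): 11 bp
  [69,76): 7 bp
  [76,83): 7 bp
  [83,99): 16 bp
  [99,103): 4 bp
  [103,134): 31 bp
  [134,143): 9 bp
  [143,148): 5 bp
  [148,157): 9 bp
  [157,166): 9 bp
  [166,168): 2 bp
  [168,179): 11 bp
  [179,185): 6 bp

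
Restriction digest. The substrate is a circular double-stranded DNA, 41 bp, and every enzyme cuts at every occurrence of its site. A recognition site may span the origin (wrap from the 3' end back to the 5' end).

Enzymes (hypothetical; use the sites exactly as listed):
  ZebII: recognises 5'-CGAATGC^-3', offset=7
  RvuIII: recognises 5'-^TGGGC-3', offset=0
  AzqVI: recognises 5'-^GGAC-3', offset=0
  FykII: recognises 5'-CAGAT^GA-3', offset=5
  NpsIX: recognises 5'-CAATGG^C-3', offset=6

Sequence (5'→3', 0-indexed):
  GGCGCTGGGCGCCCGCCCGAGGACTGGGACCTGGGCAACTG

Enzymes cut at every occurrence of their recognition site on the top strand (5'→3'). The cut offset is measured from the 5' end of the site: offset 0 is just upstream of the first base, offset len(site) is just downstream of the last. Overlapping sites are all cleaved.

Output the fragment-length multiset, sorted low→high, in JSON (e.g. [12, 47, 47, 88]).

[5,6,7,8,15]

Per-enzyme occurrences:
  ZebII (CGAATGC, off=7): no sites
  RvuIII TGGGC/0: at [5, 31, 39] ⇒ [5, 31, 39]
  AzqVI GGAC/0: at [20, 26] ⇒ [20, 26]
  FykII (CAGATGA, off=5): no sites
  NpsIX (CAATGGC, off=6): no sites

All cut coordinates (distinct, sorted): [5, 20, 26, 31, 39]

Fragment lengths:
  5→20: 15 bp
  20→26: 6 bp
  26→31: 5 bp
  31→39: 8 bp
  39→5 (wrap): 41-39+5 = 7 bp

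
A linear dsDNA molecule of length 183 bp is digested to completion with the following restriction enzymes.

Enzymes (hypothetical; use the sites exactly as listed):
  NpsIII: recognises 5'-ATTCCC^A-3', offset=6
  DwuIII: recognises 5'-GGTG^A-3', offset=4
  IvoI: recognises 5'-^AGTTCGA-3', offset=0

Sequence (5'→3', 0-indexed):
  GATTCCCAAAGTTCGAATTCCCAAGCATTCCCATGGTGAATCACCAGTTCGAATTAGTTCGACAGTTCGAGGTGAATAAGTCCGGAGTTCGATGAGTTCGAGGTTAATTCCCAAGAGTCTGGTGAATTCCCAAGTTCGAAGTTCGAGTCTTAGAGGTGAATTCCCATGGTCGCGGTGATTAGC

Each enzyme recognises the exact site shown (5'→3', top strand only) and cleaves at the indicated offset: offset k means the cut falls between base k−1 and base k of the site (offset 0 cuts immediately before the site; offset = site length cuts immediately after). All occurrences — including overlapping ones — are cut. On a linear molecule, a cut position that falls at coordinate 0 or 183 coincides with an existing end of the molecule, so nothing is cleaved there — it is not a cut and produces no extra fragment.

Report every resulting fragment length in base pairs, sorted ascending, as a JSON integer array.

[1,2,6,6,7,7,7,7,7,8,9,10,10,11,11,12,12,13,18,19]

Per-enzyme occurrences:
  NpsIII ATTCCCA/6: at [1, 16, 26, 106, 125, 159] ⇒ [7, 22, 32, 112, 131, 165]
  DwuIII GGTGA/4: at [34, 70, 120, 154, 173] ⇒ [38, 74, 124, 158, 177]
  IvoI AGTTCGA/0: at [9, 45, 55, 63, 85, 94, 132, 139] ⇒ [9, 45, 55, 63, 85, 94, 132, 139]

All cut coordinates (distinct, sorted): [7, 9, 22, 32, 38, 45, 55, 63, 74, 85, 94, 112, 124, 131, 132, 139, 158, 165, 177]

Fragments:
  [0,7): 7 bp
  [7,9): 2 bp
  [9,22): 13 bp
  [22,32): 10 bp
  [32,38): 6 bp
  [38,45): 7 bp
  [45,55): 10 bp
  [55,63): 8 bp
  [63,74): 11 bp
  [74,85): 11 bp
  [85,94): 9 bp
  [94,112): 18 bp
  [112,124): 12 bp
  [124,131): 7 bp
  [131,132): 1 bp
  [132,139): 7 bp
  [139,158): 19 bp
  [158,165): 7 bp
  [165,177): 12 bp
  [177,183): 6 bp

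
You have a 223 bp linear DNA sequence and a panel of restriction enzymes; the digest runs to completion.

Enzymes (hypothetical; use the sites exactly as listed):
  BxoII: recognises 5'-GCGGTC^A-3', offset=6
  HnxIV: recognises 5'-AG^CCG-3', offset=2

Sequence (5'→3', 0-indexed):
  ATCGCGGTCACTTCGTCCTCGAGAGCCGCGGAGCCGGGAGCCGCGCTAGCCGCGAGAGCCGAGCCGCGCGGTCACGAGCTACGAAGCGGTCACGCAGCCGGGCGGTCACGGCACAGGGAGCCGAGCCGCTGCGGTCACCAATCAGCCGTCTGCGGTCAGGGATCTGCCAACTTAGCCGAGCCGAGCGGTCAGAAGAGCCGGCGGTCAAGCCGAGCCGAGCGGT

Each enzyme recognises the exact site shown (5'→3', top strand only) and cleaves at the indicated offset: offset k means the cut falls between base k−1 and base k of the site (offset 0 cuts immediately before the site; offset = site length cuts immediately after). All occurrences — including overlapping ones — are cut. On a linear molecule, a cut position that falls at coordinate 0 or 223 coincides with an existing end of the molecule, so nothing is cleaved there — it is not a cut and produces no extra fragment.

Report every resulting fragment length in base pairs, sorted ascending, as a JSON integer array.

Scan for sites:
  BxoII (GCGGTCA, off=6): starts [3, 67, 85, 101, 130, 151, 184, 200] → cuts [9, 73, 91, 107, 136, 157, 190, 206]
  HnxIV (AGCCG, off=2): starts [23, 31, 38, 47, 56, 61, 95, 118, 123, 143, 173, 178, 195, 207, 212] → cuts [25, 33, 40, 49, 58, 63, 97, 120, 125, 145, 175, 180, 197, 209, 214]

All cut coordinates (distinct, sorted): [9, 25, 33, 40, 49, 58, 63, 73, 91, 97, 107, 120, 125, 136, 145, 157, 175, 180, 190, 197, 206, 209, 214]

Fragment lengths:
  [0,9): 9 bp
  [9,25): 16 bp
  [25,33): 8 bp
  [33,40): 7 bp
  [40,49): 9 bp
  [49,58): 9 bp
  [58,63): 5 bp
  [63,73): 10 bp
  [73,91): 18 bp
  [91,97): 6 bp
  [97,107): 10 bp
  [107,120): 13 bp
  [120,125): 5 bp
  [125,136): 11 bp
  [136,145): 9 bp
  [145,157): 12 bp
  [157,175): 18 bp
  [175,180): 5 bp
  [180,190): 10 bp
  [190,197): 7 bp
  [197,206): 9 bp
  [206,209): 3 bp
  [209,214): 5 bp
  [214,223): 9 bp

[3,5,5,5,5,6,7,7,8,9,9,9,9,9,9,10,10,10,11,12,13,16,18,18]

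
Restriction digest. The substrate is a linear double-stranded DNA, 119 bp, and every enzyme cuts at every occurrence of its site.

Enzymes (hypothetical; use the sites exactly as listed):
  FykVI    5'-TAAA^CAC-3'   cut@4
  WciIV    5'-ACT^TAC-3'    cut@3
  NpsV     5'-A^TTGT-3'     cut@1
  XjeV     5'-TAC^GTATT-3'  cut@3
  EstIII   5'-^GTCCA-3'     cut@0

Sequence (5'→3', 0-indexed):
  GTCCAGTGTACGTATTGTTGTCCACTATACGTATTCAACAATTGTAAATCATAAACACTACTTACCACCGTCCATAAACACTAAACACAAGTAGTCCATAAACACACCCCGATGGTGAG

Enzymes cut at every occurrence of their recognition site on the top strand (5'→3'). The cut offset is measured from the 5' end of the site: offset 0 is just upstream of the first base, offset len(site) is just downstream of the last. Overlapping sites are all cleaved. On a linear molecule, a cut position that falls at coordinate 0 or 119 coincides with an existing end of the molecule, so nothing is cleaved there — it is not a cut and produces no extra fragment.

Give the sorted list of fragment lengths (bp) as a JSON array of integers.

Site scan:
  FykVI (TAAACAC, off=4): starts [51, 74, 81, 98] → cuts [55, 78, 85, 102]
  WciIV (ACTTAC, off=3): starts [59] → cuts [62]
  NpsV (ATTGT, off=1): starts [13, 40] → cuts [14, 41]
  XjeV (TACGTATT, off=3): starts [8, 27] → cuts [11, 30]
  EstIII (GTCCA, off=0): starts [0, 19, 69, 93] → cuts [19, 69, 93] (position 0 is a terminus of the linear molecule — no cut)

Pooled cuts: [11, 14, 19, 30, 41, 55, 62, 69, 78, 85, 93, 102]

Fragment lengths:
  [0,11): 11 bp
  [11,14): 3 bp
  [14,19): 5 bp
  [19,30): 11 bp
  [30,41): 11 bp
  [41,55): 14 bp
  [55,62): 7 bp
  [62,69): 7 bp
  [69,78): 9 bp
  [78,85): 7 bp
  [85,93): 8 bp
  [93,102): 9 bp
  [102,119): 17 bp

[3,5,7,7,7,8,9,9,11,11,11,14,17]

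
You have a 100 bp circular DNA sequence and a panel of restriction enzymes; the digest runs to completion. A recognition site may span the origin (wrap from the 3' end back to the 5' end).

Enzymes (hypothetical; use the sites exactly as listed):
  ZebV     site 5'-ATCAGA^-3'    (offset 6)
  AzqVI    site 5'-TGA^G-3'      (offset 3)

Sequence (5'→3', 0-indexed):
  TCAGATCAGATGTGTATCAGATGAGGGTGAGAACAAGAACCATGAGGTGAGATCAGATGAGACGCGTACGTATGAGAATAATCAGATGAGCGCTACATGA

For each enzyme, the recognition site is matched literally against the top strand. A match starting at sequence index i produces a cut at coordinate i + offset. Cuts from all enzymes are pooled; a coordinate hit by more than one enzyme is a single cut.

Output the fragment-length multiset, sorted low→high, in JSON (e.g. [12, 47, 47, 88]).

Site scan:
  ZebV (ATCAGA, off=6): starts [4, 15, 51, 80, 99] → cuts [5, 10, 21, 57, 86]
  AzqVI (TGAG, off=3): starts [21, 27, 42, 47, 57, 72, 86] → cuts [24, 30, 45, 50, 60, 75, 89]

Pooled cuts: [5, 10, 21, 24, 30, 45, 50, 57, 60, 75, 86, 89]

Fragment lengths:
  5→10: 5 bp
  10→21: 11 bp
  21→24: 3 bp
  24→30: 6 bp
  30→45: 15 bp
  45→50: 5 bp
  50→57: 7 bp
  57→60: 3 bp
  60→75: 15 bp
  75→86: 11 bp
  86→89: 3 bp
  89→5 (wrap): 100-89+5 = 16 bp

[3,3,3,5,5,6,7,11,11,15,15,16]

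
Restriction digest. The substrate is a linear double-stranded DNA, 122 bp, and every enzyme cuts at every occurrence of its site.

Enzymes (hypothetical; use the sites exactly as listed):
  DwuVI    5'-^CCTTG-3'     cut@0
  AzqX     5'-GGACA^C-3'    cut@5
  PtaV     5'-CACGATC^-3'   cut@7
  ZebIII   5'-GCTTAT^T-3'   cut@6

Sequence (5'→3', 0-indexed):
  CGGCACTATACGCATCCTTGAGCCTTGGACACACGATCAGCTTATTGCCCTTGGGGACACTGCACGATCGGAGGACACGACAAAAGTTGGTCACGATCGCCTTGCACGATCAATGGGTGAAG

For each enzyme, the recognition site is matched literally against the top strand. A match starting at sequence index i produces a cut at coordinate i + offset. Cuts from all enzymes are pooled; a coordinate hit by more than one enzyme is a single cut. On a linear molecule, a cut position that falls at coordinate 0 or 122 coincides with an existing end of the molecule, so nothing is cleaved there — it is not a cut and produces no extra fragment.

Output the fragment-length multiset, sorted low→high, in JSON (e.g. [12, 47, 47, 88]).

Site scan:
  DwuVI (CCTTG, off=0): starts [15, 22, 48, 99] → cuts [15, 22, 48, 99]
  AzqX (GGACAC, off=5): starts [26, 54, 72] → cuts [31, 59, 77]
  PtaV (CACGATC, off=7): starts [31, 62, 91, 104] → cuts [38, 69, 98, 111]
  ZebIII (GCTTATT, off=6): starts [39] → cuts [45]

Pooled cuts: [15, 22, 31, 38, 45, 48, 59, 69, 77, 98, 99, 111]

Fragment lengths:
  [0,15): 15 bp
  [15,22): 7 bp
  [22,31): 9 bp
  [31,38): 7 bp
  [38,45): 7 bp
  [45,48): 3 bp
  [48,59): 11 bp
  [59,69): 10 bp
  [69,77): 8 bp
  [77,98): 21 bp
  [98,99): 1 bp
  [99,111): 12 bp
  [111,122): 11 bp

[1,3,7,7,7,8,9,10,11,11,12,15,21]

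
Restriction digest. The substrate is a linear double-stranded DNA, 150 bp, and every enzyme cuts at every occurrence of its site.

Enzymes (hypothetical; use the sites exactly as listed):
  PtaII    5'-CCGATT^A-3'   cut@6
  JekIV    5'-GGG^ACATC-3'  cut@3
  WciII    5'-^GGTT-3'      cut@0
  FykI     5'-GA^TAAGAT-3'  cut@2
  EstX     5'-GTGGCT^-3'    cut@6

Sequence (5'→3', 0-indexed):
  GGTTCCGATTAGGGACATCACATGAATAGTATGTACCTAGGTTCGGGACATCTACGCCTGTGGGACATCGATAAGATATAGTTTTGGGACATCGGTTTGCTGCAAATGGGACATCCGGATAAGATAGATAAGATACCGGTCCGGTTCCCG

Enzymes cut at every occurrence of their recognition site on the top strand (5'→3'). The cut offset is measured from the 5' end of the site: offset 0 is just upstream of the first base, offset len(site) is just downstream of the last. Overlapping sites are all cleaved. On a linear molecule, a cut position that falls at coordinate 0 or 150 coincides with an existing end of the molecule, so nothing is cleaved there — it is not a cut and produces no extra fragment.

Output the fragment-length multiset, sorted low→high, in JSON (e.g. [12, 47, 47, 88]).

Scan for sites:
  PtaII CCGATTA/6: at [4] ⇒ [10]
  JekIV GGGACATC/3: at [11, 44, 61, 85, 107] ⇒ [14, 47, 64, 88, 110]
  WciII GGTT/0: at [0, 39, 93, 142] ⇒ [39, 93, 142] (position 0 is a terminus of the linear molecule — no cut)
  FykI GATAAGAT/2: at [69, 117, 126] ⇒ [71, 119, 128]
  EstX (GTGGCT, off=6): no sites

All cut coordinates (distinct, sorted): [10, 14, 39, 47, 64, 71, 88, 93, 110, 119, 128, 142]

Fragment lengths:
  [0,10): 10 bp
  [10,14): 4 bp
  [14,39): 25 bp
  [39,47): 8 bp
  [47,64): 17 bp
  [64,71): 7 bp
  [71,88): 17 bp
  [88,93): 5 bp
  [93,110): 17 bp
  [110,119): 9 bp
  [119,128): 9 bp
  [128,142): 14 bp
  [142,150): 8 bp

[4,5,7,8,8,9,9,10,14,17,17,17,25]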